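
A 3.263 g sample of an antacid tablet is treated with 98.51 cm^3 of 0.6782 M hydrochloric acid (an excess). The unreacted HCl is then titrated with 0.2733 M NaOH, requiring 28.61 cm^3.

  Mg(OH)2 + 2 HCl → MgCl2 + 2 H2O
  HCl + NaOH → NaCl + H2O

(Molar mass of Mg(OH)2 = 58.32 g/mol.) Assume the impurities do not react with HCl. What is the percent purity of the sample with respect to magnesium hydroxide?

n(HCl) added = 0.09851 × 0.6782 = 0.06681 mol
n(NaOH) used in back-titration = 0.02861 × 0.2733 = 7.819 × 10^-3 mol
n(HCl) left over = 7.819 × 10^-3 mol (1:1 ratio)
n(HCl) consumed by analyte = 0.06681 − 7.819 × 10^-3 = 0.05899 mol
From the 1:2 ratio, n(Mg(OH)2) = 1/2 × 0.05899 = 0.02950 mol
mass of Mg(OH)2 = 0.02950 × 58.32 = 1.720 g
% Mg(OH)2 = 1.720 / 3.263 × 100 = 52.72 %

52.72 %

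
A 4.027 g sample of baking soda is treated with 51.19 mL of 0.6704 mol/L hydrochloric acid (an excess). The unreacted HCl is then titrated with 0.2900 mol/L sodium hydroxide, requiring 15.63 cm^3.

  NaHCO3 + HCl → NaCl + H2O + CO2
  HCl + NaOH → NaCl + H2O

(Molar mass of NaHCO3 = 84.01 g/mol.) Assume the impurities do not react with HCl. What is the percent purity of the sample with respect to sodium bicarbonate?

n(HCl) added = 0.05119 × 0.6704 = 0.03432 mol
n(NaOH) used in back-titration = 0.01563 × 0.2900 = 4.533 × 10^-3 mol
n(HCl) left over = 4.533 × 10^-3 mol (1:1 ratio)
n(HCl) consumed by analyte = 0.03432 − 4.533 × 10^-3 = 0.02979 mol
n(NaHCO3) = 0.02979 mol (1:1 ratio)
mass of NaHCO3 = 0.02979 × 84.01 = 2.502 g
% NaHCO3 = 2.502 / 4.027 × 100 = 62.14 %

62.14 %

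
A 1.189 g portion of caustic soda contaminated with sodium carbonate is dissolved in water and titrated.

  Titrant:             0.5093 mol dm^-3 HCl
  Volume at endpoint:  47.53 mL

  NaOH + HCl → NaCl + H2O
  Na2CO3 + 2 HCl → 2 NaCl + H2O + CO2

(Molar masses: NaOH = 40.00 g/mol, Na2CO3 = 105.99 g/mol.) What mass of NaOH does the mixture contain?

n(HCl) = 0.04753 × 0.5093 = 0.02421 mol
Let x = n(NaOH), y = n(Na2CO3).
Titrant: 1x + 2y = 0.02421;  mass: 40.00x + 105.99y = 1.189
Solving, x = 7.222 × 10^-3 mol, y = 8.492 × 10^-3 mol
mass of NaOH = 7.222 × 10^-3 × 40.00 = 0.2889 g

0.2889 g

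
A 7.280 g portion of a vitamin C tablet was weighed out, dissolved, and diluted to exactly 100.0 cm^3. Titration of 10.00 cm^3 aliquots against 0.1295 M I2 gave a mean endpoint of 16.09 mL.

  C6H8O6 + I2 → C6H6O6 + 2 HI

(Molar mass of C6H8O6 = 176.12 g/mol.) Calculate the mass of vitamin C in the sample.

n(I2) per titration = 0.01609 × 0.1295 = 2.084 × 10^-3 mol
n(C6H8O6) in each aliquot = 2.084 × 10^-3 mol (1:1 ratio)
n(C6H8O6) in the whole flask = 2.084 × 10^-3 × 100.0/10.00 = 0.02084 mol
mass of C6H8O6 = 0.02084 × 176.12 = 3.670 g

3.670 g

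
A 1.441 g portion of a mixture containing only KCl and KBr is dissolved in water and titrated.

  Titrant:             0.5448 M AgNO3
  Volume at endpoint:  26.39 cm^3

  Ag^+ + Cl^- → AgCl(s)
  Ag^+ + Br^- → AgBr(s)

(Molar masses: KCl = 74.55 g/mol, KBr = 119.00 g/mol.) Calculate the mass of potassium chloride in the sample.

n(AgNO3) = 0.02639 × 0.5448 = 0.01438 mol
Let x = n(KCl), y = n(KBr).
Titrant: 1x + 1y = 0.01438;  mass: 74.55x + 119.00y = 1.441
Solving, x = 6.072 × 10^-3 mol, y = 8.305 × 10^-3 mol
mass of KCl = 6.072 × 10^-3 × 74.55 = 0.4527 g

0.4527 g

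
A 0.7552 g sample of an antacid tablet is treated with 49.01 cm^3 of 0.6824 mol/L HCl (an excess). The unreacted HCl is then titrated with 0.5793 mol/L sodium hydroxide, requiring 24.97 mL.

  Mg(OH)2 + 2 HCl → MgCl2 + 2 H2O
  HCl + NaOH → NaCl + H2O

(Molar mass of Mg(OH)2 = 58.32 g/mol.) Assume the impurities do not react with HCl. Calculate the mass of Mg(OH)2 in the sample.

n(HCl) added = 0.04901 × 0.6824 = 0.03344 mol
n(NaOH) used in back-titration = 0.02497 × 0.5793 = 0.01447 mol
n(HCl) left over = 0.01447 mol (1:1 ratio)
n(HCl) consumed by analyte = 0.03344 − 0.01447 = 0.01898 mol
From the 1:2 ratio, n(Mg(OH)2) = 1/2 × 0.01898 = 9.490 × 10^-3 mol
mass of Mg(OH)2 = 9.490 × 10^-3 × 58.32 = 0.5534 g

0.5534 g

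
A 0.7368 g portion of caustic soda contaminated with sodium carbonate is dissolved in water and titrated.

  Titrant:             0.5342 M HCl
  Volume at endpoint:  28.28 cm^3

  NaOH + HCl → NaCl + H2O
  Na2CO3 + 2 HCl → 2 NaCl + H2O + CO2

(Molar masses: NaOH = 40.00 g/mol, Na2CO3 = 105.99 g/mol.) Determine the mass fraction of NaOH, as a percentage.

26.66 %

n(HCl) = 0.02828 × 0.5342 = 0.01511 mol
Let x = n(NaOH), y = n(Na2CO3).
Titrant: 1x + 2y = 0.01511;  mass: 40.00x + 105.99y = 0.7368
Solving, x = 4.910 × 10^-3 mol, y = 5.099 × 10^-3 mol
mass of NaOH = 4.910 × 10^-3 × 40.00 = 0.1964 g
% NaOH = 0.1964 / 0.7368 × 100 = 26.66 %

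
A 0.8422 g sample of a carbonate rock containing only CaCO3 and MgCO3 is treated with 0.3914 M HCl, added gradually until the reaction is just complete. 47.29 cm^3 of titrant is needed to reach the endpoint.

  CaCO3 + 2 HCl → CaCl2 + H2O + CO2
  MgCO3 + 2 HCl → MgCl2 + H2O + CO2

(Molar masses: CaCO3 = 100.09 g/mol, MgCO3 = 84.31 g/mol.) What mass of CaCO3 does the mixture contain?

n(HCl) = 0.04729 × 0.3914 = 0.01851 mol
Let x = n(CaCO3), y = n(MgCO3).
Titrant: 2x + 2y = 0.01851;  mass: 100.09x + 84.31y = 0.8422
Solving, x = 3.925 × 10^-3 mol, y = 5.329 × 10^-3 mol
mass of CaCO3 = 3.925 × 10^-3 × 100.09 = 0.3929 g

0.3929 g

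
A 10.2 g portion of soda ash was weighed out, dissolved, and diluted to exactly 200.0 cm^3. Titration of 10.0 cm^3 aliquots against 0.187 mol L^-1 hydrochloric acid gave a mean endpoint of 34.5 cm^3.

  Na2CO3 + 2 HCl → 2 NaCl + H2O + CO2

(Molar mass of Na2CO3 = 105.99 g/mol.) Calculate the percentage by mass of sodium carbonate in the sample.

67.0 %

n(HCl) per titration = 0.0345 × 0.187 = 6.45 × 10^-3 mol
From the 1:2 ratio, n(Na2CO3) in each aliquot = 1/2 × 6.45 × 10^-3 = 3.23 × 10^-3 mol
n(Na2CO3) in the whole flask = 3.23 × 10^-3 × 200.0/10.0 = 0.0645 mol
mass of Na2CO3 = 0.0645 × 105.99 = 6.84 g
% Na2CO3 = 6.84 / 10.2 × 100 = 67.0 %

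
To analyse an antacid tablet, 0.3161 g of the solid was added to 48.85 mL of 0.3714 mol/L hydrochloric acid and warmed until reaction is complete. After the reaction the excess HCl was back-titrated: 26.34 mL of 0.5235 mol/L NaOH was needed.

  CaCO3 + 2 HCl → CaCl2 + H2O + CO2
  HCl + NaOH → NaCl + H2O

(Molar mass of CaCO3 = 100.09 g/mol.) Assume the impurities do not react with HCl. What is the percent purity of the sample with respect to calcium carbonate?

n(HCl) added = 0.04885 × 0.3714 = 0.01814 mol
n(NaOH) used in back-titration = 0.02634 × 0.5235 = 0.01379 mol
n(HCl) left over = 0.01379 mol (1:1 ratio)
n(HCl) consumed by analyte = 0.01814 − 0.01379 = 4.354 × 10^-3 mol
From the 1:2 ratio, n(CaCO3) = 1/2 × 4.354 × 10^-3 = 2.177 × 10^-3 mol
mass of CaCO3 = 2.177 × 10^-3 × 100.09 = 0.2179 g
% CaCO3 = 0.2179 / 0.3161 × 100 = 68.93 %

68.93 %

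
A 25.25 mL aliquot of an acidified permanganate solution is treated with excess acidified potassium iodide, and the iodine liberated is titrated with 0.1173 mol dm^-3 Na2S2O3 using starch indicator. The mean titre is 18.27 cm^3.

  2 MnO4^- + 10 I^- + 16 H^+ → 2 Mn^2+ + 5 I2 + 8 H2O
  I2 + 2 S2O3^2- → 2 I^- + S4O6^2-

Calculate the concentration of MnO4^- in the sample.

n(S2O3^2-) = 0.01827 × 0.1173 = 2.143 × 10^-3 mol
n(I2) = n(S2O3^2-)/2 = 1.072 × 10^-3 mol
From the 2:5 ratio, n(MnO4^-) in the aliquot = 2/5 × 1.072 × 10^-3 = 4.286 × 10^-4 mol
[MnO4^-] = 4.286 × 10^-4 / 0.02525 = 0.01697 mol/L

0.01697 mol/L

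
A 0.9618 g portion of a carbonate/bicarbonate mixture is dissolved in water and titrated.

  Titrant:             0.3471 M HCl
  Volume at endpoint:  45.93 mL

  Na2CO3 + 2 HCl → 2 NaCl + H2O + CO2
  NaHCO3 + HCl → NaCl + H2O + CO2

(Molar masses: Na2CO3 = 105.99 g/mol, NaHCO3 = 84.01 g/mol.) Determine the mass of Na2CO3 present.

n(HCl) = 0.04593 × 0.3471 = 0.01594 mol
Let x = n(Na2CO3), y = n(NaHCO3).
Titrant: 2x + 1y = 0.01594;  mass: 105.99x + 84.01y = 0.9618
Solving, x = 6.086 × 10^-3 mol, y = 3.770 × 10^-3 mol
mass of Na2CO3 = 6.086 × 10^-3 × 105.99 = 0.6451 g

0.6451 g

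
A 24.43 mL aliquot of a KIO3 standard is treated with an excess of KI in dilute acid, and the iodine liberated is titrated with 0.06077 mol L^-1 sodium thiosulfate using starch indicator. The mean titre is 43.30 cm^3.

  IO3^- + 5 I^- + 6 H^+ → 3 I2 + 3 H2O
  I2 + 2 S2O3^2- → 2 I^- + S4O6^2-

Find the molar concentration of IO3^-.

n(S2O3^2-) = 0.04330 × 0.06077 = 2.631 × 10^-3 mol
n(I2) = n(S2O3^2-)/2 = 1.316 × 10^-3 mol
From the 1:3 ratio, n(IO3^-) in the aliquot = 1/3 × 1.316 × 10^-3 = 4.386 × 10^-4 mol
[IO3^-] = 4.386 × 10^-4 / 0.02443 = 0.01795 mol/L

0.01795 mol/L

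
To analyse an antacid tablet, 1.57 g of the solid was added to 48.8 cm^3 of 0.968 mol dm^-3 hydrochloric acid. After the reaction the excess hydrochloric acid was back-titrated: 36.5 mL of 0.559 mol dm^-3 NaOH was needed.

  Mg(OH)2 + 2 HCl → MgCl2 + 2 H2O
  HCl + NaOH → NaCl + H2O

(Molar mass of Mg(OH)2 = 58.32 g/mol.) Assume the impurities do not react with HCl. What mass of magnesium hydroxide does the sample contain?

0.783 g

n(HCl) added = 0.0488 × 0.968 = 0.0472 mol
n(NaOH) used in back-titration = 0.0365 × 0.559 = 0.0204 mol
n(HCl) left over = 0.0204 mol (1:1 ratio)
n(HCl) consumed by analyte = 0.0472 − 0.0204 = 0.0268 mol
From the 1:2 ratio, n(Mg(OH)2) = 1/2 × 0.0268 = 0.0134 mol
mass of Mg(OH)2 = 0.0134 × 58.32 = 0.783 g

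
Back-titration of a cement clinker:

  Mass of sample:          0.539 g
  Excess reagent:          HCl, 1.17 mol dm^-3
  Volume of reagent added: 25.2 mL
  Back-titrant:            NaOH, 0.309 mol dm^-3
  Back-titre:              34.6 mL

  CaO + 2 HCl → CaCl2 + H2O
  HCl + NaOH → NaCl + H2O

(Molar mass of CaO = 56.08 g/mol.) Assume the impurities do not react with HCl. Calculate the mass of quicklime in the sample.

n(HCl) added = 0.0252 × 1.17 = 0.0295 mol
n(NaOH) used in back-titration = 0.0346 × 0.309 = 0.0107 mol
n(HCl) left over = 0.0107 mol (1:1 ratio)
n(HCl) consumed by analyte = 0.0295 − 0.0107 = 0.0188 mol
From the 1:2 ratio, n(CaO) = 1/2 × 0.0188 = 9.40 × 10^-3 mol
mass of CaO = 9.40 × 10^-3 × 56.08 = 0.527 g

0.527 g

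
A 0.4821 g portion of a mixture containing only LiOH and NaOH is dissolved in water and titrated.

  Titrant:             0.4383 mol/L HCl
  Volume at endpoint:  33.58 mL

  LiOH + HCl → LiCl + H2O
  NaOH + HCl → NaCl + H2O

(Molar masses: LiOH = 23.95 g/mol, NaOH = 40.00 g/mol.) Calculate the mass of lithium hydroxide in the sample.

0.1591 g

n(HCl) = 0.03358 × 0.4383 = 0.01472 mol
Let x = n(LiOH), y = n(NaOH).
Titrant: 1x + 1y = 0.01472;  mass: 23.95x + 40.00y = 0.4821
Solving, x = 6.643 × 10^-3 mol, y = 8.075 × 10^-3 mol
mass of LiOH = 6.643 × 10^-3 × 23.95 = 0.1591 g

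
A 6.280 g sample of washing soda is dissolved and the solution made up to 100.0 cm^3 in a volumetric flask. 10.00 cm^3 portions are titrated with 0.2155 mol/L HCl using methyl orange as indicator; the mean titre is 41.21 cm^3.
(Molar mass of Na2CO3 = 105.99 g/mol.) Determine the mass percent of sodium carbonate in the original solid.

Na2CO3 + 2 HCl → 2 NaCl + H2O + CO2
n(HCl) per titration = 0.04121 × 0.2155 = 8.881 × 10^-3 mol
From the 1:2 ratio, n(Na2CO3) in each aliquot = 1/2 × 8.881 × 10^-3 = 4.440 × 10^-3 mol
n(Na2CO3) in the whole flask = 4.440 × 10^-3 × 100.0/10.00 = 0.04440 mol
mass of Na2CO3 = 0.04440 × 105.99 = 4.706 g
% Na2CO3 = 4.706 / 6.280 × 100 = 74.94 %

74.94 %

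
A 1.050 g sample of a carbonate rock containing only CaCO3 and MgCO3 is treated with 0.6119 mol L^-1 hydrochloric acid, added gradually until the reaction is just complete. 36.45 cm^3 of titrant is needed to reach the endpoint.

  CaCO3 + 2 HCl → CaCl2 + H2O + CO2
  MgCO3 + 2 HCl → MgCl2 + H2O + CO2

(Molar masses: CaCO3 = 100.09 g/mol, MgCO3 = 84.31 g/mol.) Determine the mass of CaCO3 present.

0.6963 g

n(HCl) = 0.03645 × 0.6119 = 0.02230 mol
Let x = n(CaCO3), y = n(MgCO3).
Titrant: 2x + 2y = 0.02230;  mass: 100.09x + 84.31y = 1.050
Solving, x = 6.957 × 10^-3 mol, y = 4.195 × 10^-3 mol
mass of CaCO3 = 6.957 × 10^-3 × 100.09 = 0.6963 g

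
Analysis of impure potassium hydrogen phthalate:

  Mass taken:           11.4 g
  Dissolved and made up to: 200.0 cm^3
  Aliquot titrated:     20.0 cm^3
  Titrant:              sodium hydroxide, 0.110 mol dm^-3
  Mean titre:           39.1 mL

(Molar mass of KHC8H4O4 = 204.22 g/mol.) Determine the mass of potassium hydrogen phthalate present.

8.78 g

KHC8H4O4 + NaOH → KNaC8H4O4 + H2O
n(NaOH) per titration = 0.0391 × 0.110 = 4.30 × 10^-3 mol
n(KHC8H4O4) in each aliquot = 4.30 × 10^-3 mol (1:1 ratio)
n(KHC8H4O4) in the whole flask = 4.30 × 10^-3 × 200.0/20.0 = 0.0430 mol
mass of KHC8H4O4 = 0.0430 × 204.22 = 8.78 g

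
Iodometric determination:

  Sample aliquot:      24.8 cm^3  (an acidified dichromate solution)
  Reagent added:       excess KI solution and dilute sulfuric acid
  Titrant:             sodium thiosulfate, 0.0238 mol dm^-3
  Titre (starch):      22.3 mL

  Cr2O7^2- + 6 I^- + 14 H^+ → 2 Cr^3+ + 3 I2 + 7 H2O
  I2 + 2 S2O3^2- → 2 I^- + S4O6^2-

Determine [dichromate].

0.00357 mol/L

n(S2O3^2-) = 0.0223 × 0.0238 = 5.31 × 10^-4 mol
n(I2) = n(S2O3^2-)/2 = 2.65 × 10^-4 mol
From the 1:3 ratio, n(Cr2O7^2-) in the aliquot = 1/3 × 2.65 × 10^-4 = 8.85 × 10^-5 mol
[Cr2O7^2-] = 8.85 × 10^-5 / 0.0248 = 0.00357 mol/L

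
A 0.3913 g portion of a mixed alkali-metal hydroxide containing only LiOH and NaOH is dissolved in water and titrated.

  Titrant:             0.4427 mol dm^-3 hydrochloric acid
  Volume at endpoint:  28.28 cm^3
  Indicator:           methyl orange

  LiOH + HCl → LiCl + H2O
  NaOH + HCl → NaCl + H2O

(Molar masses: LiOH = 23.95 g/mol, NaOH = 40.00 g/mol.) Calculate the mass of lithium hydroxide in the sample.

0.1634 g

n(HCl) = 0.02828 × 0.4427 = 0.01252 mol
Let x = n(LiOH), y = n(NaOH).
Titrant: 1x + 1y = 0.01252;  mass: 23.95x + 40.00y = 0.3913
Solving, x = 6.821 × 10^-3 mol, y = 5.698 × 10^-3 mol
mass of LiOH = 6.821 × 10^-3 × 23.95 = 0.1634 g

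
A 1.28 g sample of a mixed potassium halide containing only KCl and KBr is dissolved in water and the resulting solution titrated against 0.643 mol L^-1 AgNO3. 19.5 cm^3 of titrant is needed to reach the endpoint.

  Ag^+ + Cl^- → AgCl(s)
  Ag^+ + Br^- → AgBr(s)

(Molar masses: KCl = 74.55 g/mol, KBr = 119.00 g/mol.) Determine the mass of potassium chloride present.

n(AgNO3) = 0.0195 × 0.643 = 0.0125 mol
Let x = n(KCl), y = n(KBr).
Titrant: 1x + 1y = 0.0125;  mass: 74.55x + 119.00y = 1.28
Solving, x = 4.77 × 10^-3 mol, y = 7.77 × 10^-3 mol
mass of KCl = 4.77 × 10^-3 × 74.55 = 0.356 g

0.356 g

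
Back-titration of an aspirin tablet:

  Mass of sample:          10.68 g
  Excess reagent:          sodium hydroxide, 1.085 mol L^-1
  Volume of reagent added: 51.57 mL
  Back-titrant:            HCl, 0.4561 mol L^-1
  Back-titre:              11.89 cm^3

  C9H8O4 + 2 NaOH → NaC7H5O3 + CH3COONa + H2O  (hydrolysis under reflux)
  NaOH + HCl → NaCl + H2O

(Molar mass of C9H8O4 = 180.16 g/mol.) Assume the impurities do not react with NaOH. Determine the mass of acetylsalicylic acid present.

n(NaOH) added = 0.05157 × 1.085 = 0.05595 mol
n(HCl) used in back-titration = 0.01189 × 0.4561 = 5.423 × 10^-3 mol
n(NaOH) left over = 5.423 × 10^-3 mol (1:1 ratio)
n(NaOH) consumed by analyte = 0.05595 − 5.423 × 10^-3 = 0.05053 mol
From the 1:2 ratio, n(C9H8O4) = 1/2 × 0.05053 = 0.02527 mol
mass of C9H8O4 = 0.02527 × 180.16 = 4.552 g

4.552 g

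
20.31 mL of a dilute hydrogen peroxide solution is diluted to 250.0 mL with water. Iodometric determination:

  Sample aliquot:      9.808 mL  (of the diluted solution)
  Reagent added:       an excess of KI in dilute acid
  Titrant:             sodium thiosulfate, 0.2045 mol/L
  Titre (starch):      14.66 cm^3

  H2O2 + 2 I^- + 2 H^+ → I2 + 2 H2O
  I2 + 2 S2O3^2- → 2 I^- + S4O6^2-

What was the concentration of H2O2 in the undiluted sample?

1.881 mol/L

n(S2O3^2-) = 0.01466 × 0.2045 = 2.998 × 10^-3 mol
n(I2) = n(S2O3^2-)/2 = 1.499 × 10^-3 mol
n(H2O2) in the aliquot = 1.499 × 10^-3 mol (1:1 ratio)
[H2O2]_dilute = 1.499 × 10^-3 / 0.009808 = 0.1528 mol/L
[H2O2]_original = 0.1528 × 250.0/20.31 = 1.881 mol/L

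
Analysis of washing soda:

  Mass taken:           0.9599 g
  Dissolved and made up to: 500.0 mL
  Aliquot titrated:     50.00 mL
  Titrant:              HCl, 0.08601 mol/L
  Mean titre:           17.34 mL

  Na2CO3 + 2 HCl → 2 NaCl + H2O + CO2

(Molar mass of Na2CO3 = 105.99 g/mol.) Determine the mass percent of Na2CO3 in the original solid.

n(HCl) per titration = 0.01734 × 0.08601 = 1.491 × 10^-3 mol
From the 1:2 ratio, n(Na2CO3) in each aliquot = 1/2 × 1.491 × 10^-3 = 7.457 × 10^-4 mol
n(Na2CO3) in the whole flask = 7.457 × 10^-4 × 500.0/50.00 = 7.457 × 10^-3 mol
mass of Na2CO3 = 7.457 × 10^-3 × 105.99 = 0.7904 g
% Na2CO3 = 0.7904 / 0.9599 × 100 = 82.34 %

82.34 %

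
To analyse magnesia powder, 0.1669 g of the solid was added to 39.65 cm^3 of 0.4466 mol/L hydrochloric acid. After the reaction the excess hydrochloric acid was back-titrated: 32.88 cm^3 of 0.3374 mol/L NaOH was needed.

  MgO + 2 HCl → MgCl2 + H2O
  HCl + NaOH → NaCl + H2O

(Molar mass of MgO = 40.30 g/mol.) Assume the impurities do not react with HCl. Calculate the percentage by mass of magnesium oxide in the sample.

79.85 %

n(HCl) added = 0.03965 × 0.4466 = 0.01771 mol
n(NaOH) used in back-titration = 0.03288 × 0.3374 = 0.01109 mol
n(HCl) left over = 0.01109 mol (1:1 ratio)
n(HCl) consumed by analyte = 0.01771 − 0.01109 = 6.614 × 10^-3 mol
From the 1:2 ratio, n(MgO) = 1/2 × 6.614 × 10^-3 = 3.307 × 10^-3 mol
mass of MgO = 3.307 × 10^-3 × 40.30 = 0.1333 g
% MgO = 0.1333 / 0.1669 × 100 = 79.85 %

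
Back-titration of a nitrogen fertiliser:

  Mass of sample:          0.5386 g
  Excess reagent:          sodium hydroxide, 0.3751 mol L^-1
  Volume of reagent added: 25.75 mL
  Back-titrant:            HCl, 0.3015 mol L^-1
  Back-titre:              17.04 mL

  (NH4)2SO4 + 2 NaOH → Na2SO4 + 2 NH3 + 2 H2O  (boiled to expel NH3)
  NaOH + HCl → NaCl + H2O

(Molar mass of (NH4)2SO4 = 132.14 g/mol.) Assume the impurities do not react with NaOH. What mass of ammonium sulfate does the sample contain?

0.2987 g

n(NaOH) added = 0.02575 × 0.3751 = 9.659 × 10^-3 mol
n(HCl) used in back-titration = 0.01704 × 0.3015 = 5.138 × 10^-3 mol
n(NaOH) left over = 5.138 × 10^-3 mol (1:1 ratio)
n(NaOH) consumed by analyte = 9.659 × 10^-3 − 5.138 × 10^-3 = 4.521 × 10^-3 mol
From the 1:2 ratio, n((NH4)2SO4) = 1/2 × 4.521 × 10^-3 = 2.261 × 10^-3 mol
mass of (NH4)2SO4 = 2.261 × 10^-3 × 132.14 = 0.2987 g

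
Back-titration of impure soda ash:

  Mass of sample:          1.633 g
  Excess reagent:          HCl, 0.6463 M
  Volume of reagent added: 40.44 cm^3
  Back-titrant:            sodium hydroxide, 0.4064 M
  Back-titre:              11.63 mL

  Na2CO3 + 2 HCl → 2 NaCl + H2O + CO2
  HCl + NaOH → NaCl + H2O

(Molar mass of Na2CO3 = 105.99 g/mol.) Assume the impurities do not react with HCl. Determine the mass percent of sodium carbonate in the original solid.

69.48 %

n(HCl) added = 0.04044 × 0.6463 = 0.02614 mol
n(NaOH) used in back-titration = 0.01163 × 0.4064 = 4.726 × 10^-3 mol
n(HCl) left over = 4.726 × 10^-3 mol (1:1 ratio)
n(HCl) consumed by analyte = 0.02614 − 4.726 × 10^-3 = 0.02141 mol
From the 1:2 ratio, n(Na2CO3) = 1/2 × 0.02141 = 0.01070 mol
mass of Na2CO3 = 0.01070 × 105.99 = 1.135 g
% Na2CO3 = 1.135 / 1.633 × 100 = 69.48 %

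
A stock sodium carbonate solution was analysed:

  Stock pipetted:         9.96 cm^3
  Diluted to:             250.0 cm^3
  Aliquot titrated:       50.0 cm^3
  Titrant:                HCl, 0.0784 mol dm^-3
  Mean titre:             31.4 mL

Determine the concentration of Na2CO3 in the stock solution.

Na2CO3 + 2 HCl → 2 NaCl + H2O + CO2
n(HCl) = 0.0314 × 0.0784 = 2.46 × 10^-3 mol
From the 1:2 ratio, n(Na2CO3) in the aliquot = 1/2 × 2.46 × 10^-3 = 1.23 × 10^-3 mol
[Na2CO3]_dilute = 1.23 × 10^-3 / 0.0500 = 0.0246 mol/L
Dilution factor = 250.0 / 9.96 = 25.10
[Na2CO3]_stock = 0.0246 × 25.10 = 0.618 mol/L

0.618 mol/L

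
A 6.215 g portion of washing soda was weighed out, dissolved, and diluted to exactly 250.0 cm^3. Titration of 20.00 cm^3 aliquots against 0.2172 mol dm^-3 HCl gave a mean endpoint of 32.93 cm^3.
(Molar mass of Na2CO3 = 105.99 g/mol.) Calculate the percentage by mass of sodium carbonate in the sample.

Na2CO3 + 2 HCl → 2 NaCl + H2O + CO2
n(HCl) per titration = 0.03293 × 0.2172 = 7.152 × 10^-3 mol
From the 1:2 ratio, n(Na2CO3) in each aliquot = 1/2 × 7.152 × 10^-3 = 3.576 × 10^-3 mol
n(Na2CO3) in the whole flask = 3.576 × 10^-3 × 250.0/20.00 = 0.04470 mol
mass of Na2CO3 = 0.04470 × 105.99 = 4.738 g
% Na2CO3 = 4.738 / 6.215 × 100 = 76.24 %

76.24 %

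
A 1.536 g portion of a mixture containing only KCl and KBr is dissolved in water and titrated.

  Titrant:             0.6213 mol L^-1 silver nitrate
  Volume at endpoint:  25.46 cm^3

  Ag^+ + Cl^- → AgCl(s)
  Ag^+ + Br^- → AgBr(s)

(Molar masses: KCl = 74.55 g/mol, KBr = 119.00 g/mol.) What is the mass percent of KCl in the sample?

37.82 %

n(AgNO3) = 0.02546 × 0.6213 = 0.01582 mol
Let x = n(KCl), y = n(KBr).
Titrant: 1x + 1y = 0.01582;  mass: 74.55x + 119.00y = 1.536
Solving, x = 7.793 × 10^-3 mol, y = 8.026 × 10^-3 mol
mass of KCl = 7.793 × 10^-3 × 74.55 = 0.5809 g
% KCl = 0.5809 / 1.536 × 100 = 37.82 %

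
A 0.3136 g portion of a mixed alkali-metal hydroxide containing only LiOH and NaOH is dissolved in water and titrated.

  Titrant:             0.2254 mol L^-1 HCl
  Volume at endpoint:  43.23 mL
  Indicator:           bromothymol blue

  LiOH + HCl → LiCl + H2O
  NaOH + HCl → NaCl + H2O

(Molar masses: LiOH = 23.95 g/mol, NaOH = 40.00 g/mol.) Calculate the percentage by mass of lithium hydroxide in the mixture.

36.24 %

n(HCl) = 0.04323 × 0.2254 = 9.744 × 10^-3 mol
Let x = n(LiOH), y = n(NaOH).
Titrant: 1x + 1y = 9.744 × 10^-3;  mass: 23.95x + 40.00y = 0.3136
Solving, x = 4.745 × 10^-3 mol, y = 4.999 × 10^-3 mol
mass of LiOH = 4.745 × 10^-3 × 23.95 = 0.1136 g
% LiOH = 0.1136 / 0.3136 × 100 = 36.24 %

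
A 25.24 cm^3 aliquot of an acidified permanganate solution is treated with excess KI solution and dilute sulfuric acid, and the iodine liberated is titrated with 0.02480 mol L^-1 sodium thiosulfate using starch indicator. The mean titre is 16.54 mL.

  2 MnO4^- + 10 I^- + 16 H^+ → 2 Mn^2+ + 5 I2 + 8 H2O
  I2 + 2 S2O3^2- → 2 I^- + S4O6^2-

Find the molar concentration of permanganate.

n(S2O3^2-) = 0.01654 × 0.02480 = 4.102 × 10^-4 mol
n(I2) = n(S2O3^2-)/2 = 2.051 × 10^-4 mol
From the 2:5 ratio, n(MnO4^-) in the aliquot = 2/5 × 2.051 × 10^-4 = 8.204 × 10^-5 mol
[MnO4^-] = 8.204 × 10^-5 / 0.02524 = 0.003250 mol/L

0.003250 mol/L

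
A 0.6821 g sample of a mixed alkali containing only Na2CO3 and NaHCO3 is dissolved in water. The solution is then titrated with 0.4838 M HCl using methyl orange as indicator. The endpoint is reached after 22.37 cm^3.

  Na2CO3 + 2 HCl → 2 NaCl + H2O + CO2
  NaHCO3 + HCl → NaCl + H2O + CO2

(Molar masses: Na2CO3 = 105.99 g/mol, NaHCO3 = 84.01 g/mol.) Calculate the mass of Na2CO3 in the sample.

n(HCl) = 0.02237 × 0.4838 = 0.01082 mol
Let x = n(Na2CO3), y = n(NaHCO3).
Titrant: 2x + 1y = 0.01082;  mass: 105.99x + 84.01y = 0.6821
Solving, x = 3.661 × 10^-3 mol, y = 3.500 × 10^-3 mol
mass of Na2CO3 = 3.661 × 10^-3 × 105.99 = 0.3881 g

0.3881 g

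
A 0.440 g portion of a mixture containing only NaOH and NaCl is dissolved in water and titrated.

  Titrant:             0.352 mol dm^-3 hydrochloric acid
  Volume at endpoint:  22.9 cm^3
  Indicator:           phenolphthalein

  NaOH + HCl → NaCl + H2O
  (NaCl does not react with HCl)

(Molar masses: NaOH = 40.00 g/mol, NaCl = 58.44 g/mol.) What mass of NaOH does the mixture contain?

0.322 g

n(HCl) = 0.0229 × 0.352 = 8.06 × 10^-3 mol
Let x = n(NaOH), y = n(NaCl).
Titrant: 1x = 8.06 × 10^-3;  mass: 40.00x + 58.44y = 0.440
Solving, x = 8.06 × 10^-3 mol, y = 2.01 × 10^-3 mol
mass of NaOH = 8.06 × 10^-3 × 40.00 = 0.322 g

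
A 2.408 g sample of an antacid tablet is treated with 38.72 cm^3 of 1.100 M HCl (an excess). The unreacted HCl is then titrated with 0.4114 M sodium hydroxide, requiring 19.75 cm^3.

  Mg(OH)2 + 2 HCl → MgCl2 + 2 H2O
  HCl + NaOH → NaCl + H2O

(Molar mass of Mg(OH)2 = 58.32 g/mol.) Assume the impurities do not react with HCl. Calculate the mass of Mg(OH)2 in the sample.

n(HCl) added = 0.03872 × 1.100 = 0.04259 mol
n(NaOH) used in back-titration = 0.01975 × 0.4114 = 8.125 × 10^-3 mol
n(HCl) left over = 8.125 × 10^-3 mol (1:1 ratio)
n(HCl) consumed by analyte = 0.04259 − 8.125 × 10^-3 = 0.03447 mol
From the 1:2 ratio, n(Mg(OH)2) = 1/2 × 0.03447 = 0.01723 mol
mass of Mg(OH)2 = 0.01723 × 58.32 = 1.005 g

1.005 g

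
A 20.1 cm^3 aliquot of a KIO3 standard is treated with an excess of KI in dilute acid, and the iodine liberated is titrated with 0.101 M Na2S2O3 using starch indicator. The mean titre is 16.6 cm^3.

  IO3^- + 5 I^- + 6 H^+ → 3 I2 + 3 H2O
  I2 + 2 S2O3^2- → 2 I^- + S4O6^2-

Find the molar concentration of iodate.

n(S2O3^2-) = 0.0166 × 0.101 = 1.68 × 10^-3 mol
n(I2) = n(S2O3^2-)/2 = 8.38 × 10^-4 mol
From the 1:3 ratio, n(IO3^-) in the aliquot = 1/3 × 8.38 × 10^-4 = 2.79 × 10^-4 mol
[IO3^-] = 2.79 × 10^-4 / 0.0201 = 0.0139 mol/L

0.0139 M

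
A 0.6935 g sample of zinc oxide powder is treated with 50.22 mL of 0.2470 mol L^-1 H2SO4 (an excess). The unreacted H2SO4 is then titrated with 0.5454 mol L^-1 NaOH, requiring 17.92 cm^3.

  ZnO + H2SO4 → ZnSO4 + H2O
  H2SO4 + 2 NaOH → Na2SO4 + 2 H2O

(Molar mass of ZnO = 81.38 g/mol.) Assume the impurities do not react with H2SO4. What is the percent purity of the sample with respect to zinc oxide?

88.22 %

n(H2SO4) added = 0.05022 × 0.2470 = 0.01240 mol
n(NaOH) used in back-titration = 0.01792 × 0.5454 = 9.774 × 10^-3 mol
From the 1:2 ratio, n(H2SO4) left over = 1/2 × 9.774 × 10^-3 = 4.887 × 10^-3 mol
n(H2SO4) consumed by analyte = 0.01240 − 4.887 × 10^-3 = 7.518 × 10^-3 mol
n(ZnO) = 7.518 × 10^-3 mol (1:1 ratio)
mass of ZnO = 7.518 × 10^-3 × 81.38 = 0.6118 g
% ZnO = 0.6118 / 0.6935 × 100 = 88.22 %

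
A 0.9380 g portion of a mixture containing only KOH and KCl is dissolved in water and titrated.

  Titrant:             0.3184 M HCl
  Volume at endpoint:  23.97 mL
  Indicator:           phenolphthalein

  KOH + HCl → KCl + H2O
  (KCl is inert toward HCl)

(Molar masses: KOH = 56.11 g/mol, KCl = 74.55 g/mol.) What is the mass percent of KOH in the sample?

45.65 %

n(HCl) = 0.02397 × 0.3184 = 7.632 × 10^-3 mol
Let x = n(KOH), y = n(KCl).
Titrant: 1x = 7.632 × 10^-3;  mass: 56.11x + 74.55y = 0.9380
Solving, x = 7.632 × 10^-3 mol, y = 6.838 × 10^-3 mol
mass of KOH = 7.632 × 10^-3 × 56.11 = 0.4282 g
% KOH = 0.4282 / 0.9380 × 100 = 45.65 %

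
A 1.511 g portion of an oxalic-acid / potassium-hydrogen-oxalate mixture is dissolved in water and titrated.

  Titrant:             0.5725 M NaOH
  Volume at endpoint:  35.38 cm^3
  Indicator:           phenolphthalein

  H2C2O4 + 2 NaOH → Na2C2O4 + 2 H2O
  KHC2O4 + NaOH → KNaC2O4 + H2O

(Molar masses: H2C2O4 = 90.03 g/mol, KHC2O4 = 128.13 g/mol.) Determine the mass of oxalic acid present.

n(NaOH) = 0.03538 × 0.5725 = 0.02026 mol
Let x = n(H2C2O4), y = n(KHC2O4).
Titrant: 2x + 1y = 0.02026;  mass: 90.03x + 128.13y = 1.511
Solving, x = 6.523 × 10^-3 mol, y = 7.210 × 10^-3 mol
mass of H2C2O4 = 6.523 × 10^-3 × 90.03 = 0.5872 g

0.5872 g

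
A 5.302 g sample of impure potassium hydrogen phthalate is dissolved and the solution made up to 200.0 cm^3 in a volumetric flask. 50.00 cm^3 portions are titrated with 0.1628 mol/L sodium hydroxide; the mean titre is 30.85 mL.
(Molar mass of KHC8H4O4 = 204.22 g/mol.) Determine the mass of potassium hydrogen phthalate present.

4.103 g

KHC8H4O4 + NaOH → KNaC8H4O4 + H2O
n(NaOH) per titration = 0.03085 × 0.1628 = 5.022 × 10^-3 mol
n(KHC8H4O4) in each aliquot = 5.022 × 10^-3 mol (1:1 ratio)
n(KHC8H4O4) in the whole flask = 5.022 × 10^-3 × 200.0/50.00 = 0.02009 mol
mass of KHC8H4O4 = 0.02009 × 204.22 = 4.103 g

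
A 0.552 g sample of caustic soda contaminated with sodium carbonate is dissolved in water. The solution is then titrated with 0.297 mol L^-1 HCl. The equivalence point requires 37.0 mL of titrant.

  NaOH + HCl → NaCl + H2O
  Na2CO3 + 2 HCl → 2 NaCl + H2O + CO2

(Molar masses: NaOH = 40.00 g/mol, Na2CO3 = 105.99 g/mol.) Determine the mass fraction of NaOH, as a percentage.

16.9 %

n(HCl) = 0.0370 × 0.297 = 0.0110 mol
Let x = n(NaOH), y = n(Na2CO3).
Titrant: 1x + 2y = 0.0110;  mass: 40.00x + 105.99y = 0.552
Solving, x = 2.34 × 10^-3 mol, y = 4.33 × 10^-3 mol
mass of NaOH = 2.34 × 10^-3 × 40.00 = 0.0935 g
% NaOH = 0.0935 / 0.552 × 100 = 16.9 %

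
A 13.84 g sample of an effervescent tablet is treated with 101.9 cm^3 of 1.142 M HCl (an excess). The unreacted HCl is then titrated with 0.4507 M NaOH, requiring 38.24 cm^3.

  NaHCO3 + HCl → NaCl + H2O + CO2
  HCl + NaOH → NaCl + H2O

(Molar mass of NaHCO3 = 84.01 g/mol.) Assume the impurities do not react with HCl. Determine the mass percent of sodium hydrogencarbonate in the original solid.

60.18 %

n(HCl) added = 0.1019 × 1.142 = 0.1164 mol
n(NaOH) used in back-titration = 0.03824 × 0.4507 = 0.01723 mol
n(HCl) left over = 0.01723 mol (1:1 ratio)
n(HCl) consumed by analyte = 0.1164 − 0.01723 = 0.09914 mol
n(NaHCO3) = 0.09914 mol (1:1 ratio)
mass of NaHCO3 = 0.09914 × 84.01 = 8.328 g
% NaHCO3 = 8.328 / 13.84 × 100 = 60.18 %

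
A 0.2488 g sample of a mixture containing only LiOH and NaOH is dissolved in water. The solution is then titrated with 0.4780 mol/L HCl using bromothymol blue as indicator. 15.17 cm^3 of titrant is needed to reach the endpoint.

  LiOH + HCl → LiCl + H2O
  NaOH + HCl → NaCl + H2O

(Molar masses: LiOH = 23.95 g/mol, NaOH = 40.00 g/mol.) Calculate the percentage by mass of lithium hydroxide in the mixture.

n(HCl) = 0.01517 × 0.4780 = 7.251 × 10^-3 mol
Let x = n(LiOH), y = n(NaOH).
Titrant: 1x + 1y = 7.251 × 10^-3;  mass: 23.95x + 40.00y = 0.2488
Solving, x = 2.570 × 10^-3 mol, y = 4.681 × 10^-3 mol
mass of LiOH = 2.570 × 10^-3 × 23.95 = 0.06155 g
% LiOH = 0.06155 / 0.2488 × 100 = 24.74 %

24.74 %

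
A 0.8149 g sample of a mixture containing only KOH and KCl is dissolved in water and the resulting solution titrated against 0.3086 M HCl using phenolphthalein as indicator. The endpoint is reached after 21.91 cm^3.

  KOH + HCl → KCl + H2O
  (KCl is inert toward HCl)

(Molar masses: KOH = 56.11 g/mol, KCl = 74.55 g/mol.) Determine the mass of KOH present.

n(HCl) = 0.02191 × 0.3086 = 6.761 × 10^-3 mol
Let x = n(KOH), y = n(KCl).
Titrant: 1x = 6.761 × 10^-3;  mass: 56.11x + 74.55y = 0.8149
Solving, x = 6.761 × 10^-3 mol, y = 5.842 × 10^-3 mol
mass of KOH = 6.761 × 10^-3 × 56.11 = 0.3794 g

0.3794 g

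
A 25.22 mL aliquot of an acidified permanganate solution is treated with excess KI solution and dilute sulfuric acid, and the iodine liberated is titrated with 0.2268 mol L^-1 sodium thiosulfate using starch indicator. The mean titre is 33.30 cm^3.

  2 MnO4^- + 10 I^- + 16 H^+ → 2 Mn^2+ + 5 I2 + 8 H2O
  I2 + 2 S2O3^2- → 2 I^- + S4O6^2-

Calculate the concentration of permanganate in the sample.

n(S2O3^2-) = 0.03330 × 0.2268 = 7.552 × 10^-3 mol
n(I2) = n(S2O3^2-)/2 = 3.776 × 10^-3 mol
From the 2:5 ratio, n(MnO4^-) in the aliquot = 2/5 × 3.776 × 10^-3 = 1.510 × 10^-3 mol
[MnO4^-] = 1.510 × 10^-3 / 0.02522 = 0.05989 mol/L

0.05989 mol/L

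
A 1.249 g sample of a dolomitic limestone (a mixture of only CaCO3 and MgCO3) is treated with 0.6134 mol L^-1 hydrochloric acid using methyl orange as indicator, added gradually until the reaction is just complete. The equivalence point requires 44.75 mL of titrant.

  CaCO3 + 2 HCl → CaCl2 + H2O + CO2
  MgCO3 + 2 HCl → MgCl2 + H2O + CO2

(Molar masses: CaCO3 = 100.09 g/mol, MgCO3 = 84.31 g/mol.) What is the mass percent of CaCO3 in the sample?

n(HCl) = 0.04475 × 0.6134 = 0.02745 mol
Let x = n(CaCO3), y = n(MgCO3).
Titrant: 2x + 2y = 0.02745;  mass: 100.09x + 84.31y = 1.249
Solving, x = 5.821 × 10^-3 mol, y = 7.904 × 10^-3 mol
mass of CaCO3 = 5.821 × 10^-3 × 100.09 = 0.5827 g
% CaCO3 = 0.5827 / 1.249 × 100 = 46.65 %

46.65 %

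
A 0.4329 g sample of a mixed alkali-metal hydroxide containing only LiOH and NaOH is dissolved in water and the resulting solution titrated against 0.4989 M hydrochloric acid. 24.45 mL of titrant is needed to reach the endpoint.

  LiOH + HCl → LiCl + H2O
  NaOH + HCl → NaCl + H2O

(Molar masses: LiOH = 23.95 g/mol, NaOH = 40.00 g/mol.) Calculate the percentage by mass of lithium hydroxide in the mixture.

18.97 %

n(HCl) = 0.02445 × 0.4989 = 0.01220 mol
Let x = n(LiOH), y = n(NaOH).
Titrant: 1x + 1y = 0.01220;  mass: 23.95x + 40.00y = 0.4329
Solving, x = 3.428 × 10^-3 mol, y = 8.770 × 10^-3 mol
mass of LiOH = 3.428 × 10^-3 × 23.95 = 0.08211 g
% LiOH = 0.08211 / 0.4329 × 100 = 18.97 %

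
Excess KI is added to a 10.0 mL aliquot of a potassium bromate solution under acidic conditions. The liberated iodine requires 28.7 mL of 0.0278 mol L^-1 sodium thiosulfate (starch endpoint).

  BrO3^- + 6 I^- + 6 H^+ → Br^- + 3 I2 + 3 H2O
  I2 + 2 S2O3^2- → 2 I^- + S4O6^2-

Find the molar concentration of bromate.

0.0133 mol/L

n(S2O3^2-) = 0.0287 × 0.0278 = 7.98 × 10^-4 mol
n(I2) = n(S2O3^2-)/2 = 3.99 × 10^-4 mol
From the 1:3 ratio, n(BrO3^-) in the aliquot = 1/3 × 3.99 × 10^-4 = 1.33 × 10^-4 mol
[BrO3^-] = 1.33 × 10^-4 / 0.0100 = 0.0133 mol/L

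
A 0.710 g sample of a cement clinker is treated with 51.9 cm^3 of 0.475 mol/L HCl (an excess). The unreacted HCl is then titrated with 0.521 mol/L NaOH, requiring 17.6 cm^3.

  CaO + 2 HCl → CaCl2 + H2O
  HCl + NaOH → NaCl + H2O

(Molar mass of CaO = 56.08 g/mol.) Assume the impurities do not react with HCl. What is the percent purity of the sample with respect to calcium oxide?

61.1 %

n(HCl) added = 0.0519 × 0.475 = 0.0247 mol
n(NaOH) used in back-titration = 0.0176 × 0.521 = 9.17 × 10^-3 mol
n(HCl) left over = 9.17 × 10^-3 mol (1:1 ratio)
n(HCl) consumed by analyte = 0.0247 − 9.17 × 10^-3 = 0.0155 mol
From the 1:2 ratio, n(CaO) = 1/2 × 0.0155 = 7.74 × 10^-3 mol
mass of CaO = 7.74 × 10^-3 × 56.08 = 0.434 g
% CaO = 0.434 / 0.710 × 100 = 61.1 %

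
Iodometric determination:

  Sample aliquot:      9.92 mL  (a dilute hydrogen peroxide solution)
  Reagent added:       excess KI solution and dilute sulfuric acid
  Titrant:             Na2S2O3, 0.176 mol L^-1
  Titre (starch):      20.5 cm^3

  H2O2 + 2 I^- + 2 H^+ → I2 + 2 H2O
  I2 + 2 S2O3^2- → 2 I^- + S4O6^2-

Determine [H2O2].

n(S2O3^2-) = 0.0205 × 0.176 = 3.61 × 10^-3 mol
n(I2) = n(S2O3^2-)/2 = 1.80 × 10^-3 mol
n(H2O2) in the aliquot = 1.80 × 10^-3 mol (1:1 ratio)
[H2O2] = 1.80 × 10^-3 / 0.00992 = 0.182 mol/L

0.182 mol/L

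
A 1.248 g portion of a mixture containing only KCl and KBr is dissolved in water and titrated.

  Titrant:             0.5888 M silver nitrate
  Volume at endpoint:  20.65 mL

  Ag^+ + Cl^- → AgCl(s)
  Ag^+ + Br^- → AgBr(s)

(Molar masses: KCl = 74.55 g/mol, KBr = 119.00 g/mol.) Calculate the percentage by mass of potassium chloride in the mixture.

n(AgNO3) = 0.02065 × 0.5888 = 0.01216 mol
Let x = n(KCl), y = n(KBr).
Titrant: 1x + 1y = 0.01216;  mass: 74.55x + 119.00y = 1.248
Solving, x = 4.474 × 10^-3 mol, y = 7.684 × 10^-3 mol
mass of KCl = 4.474 × 10^-3 × 74.55 = 0.3336 g
% KCl = 0.3336 / 1.248 × 100 = 26.73 %

26.73 %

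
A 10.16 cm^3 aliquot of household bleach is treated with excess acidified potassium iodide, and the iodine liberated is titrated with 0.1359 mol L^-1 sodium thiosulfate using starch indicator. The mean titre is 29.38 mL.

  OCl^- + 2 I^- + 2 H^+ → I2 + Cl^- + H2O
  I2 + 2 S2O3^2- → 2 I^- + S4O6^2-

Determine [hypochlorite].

0.1965 mol/L

n(S2O3^2-) = 0.02938 × 0.1359 = 3.993 × 10^-3 mol
n(I2) = n(S2O3^2-)/2 = 1.996 × 10^-3 mol
n(OCl^-) in the aliquot = 1.996 × 10^-3 mol (1:1 ratio)
[OCl^-] = 1.996 × 10^-3 / 0.01016 = 0.1965 mol/L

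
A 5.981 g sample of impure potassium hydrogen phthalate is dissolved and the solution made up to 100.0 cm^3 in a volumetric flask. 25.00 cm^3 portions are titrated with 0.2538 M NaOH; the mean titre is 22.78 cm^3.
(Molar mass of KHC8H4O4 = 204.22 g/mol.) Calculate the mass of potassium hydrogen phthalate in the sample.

4.723 g

KHC8H4O4 + NaOH → KNaC8H4O4 + H2O
n(NaOH) per titration = 0.02278 × 0.2538 = 5.782 × 10^-3 mol
n(KHC8H4O4) in each aliquot = 5.782 × 10^-3 mol (1:1 ratio)
n(KHC8H4O4) in the whole flask = 5.782 × 10^-3 × 100.0/25.00 = 0.02313 mol
mass of KHC8H4O4 = 0.02313 × 204.22 = 4.723 g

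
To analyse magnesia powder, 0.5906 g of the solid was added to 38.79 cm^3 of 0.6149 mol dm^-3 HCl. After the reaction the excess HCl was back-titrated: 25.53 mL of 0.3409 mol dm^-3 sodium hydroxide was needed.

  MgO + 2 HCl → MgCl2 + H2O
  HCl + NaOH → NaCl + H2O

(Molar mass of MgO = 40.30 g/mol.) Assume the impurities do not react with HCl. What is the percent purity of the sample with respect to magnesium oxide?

n(HCl) added = 0.03879 × 0.6149 = 0.02385 mol
n(NaOH) used in back-titration = 0.02553 × 0.3409 = 8.703 × 10^-3 mol
n(HCl) left over = 8.703 × 10^-3 mol (1:1 ratio)
n(HCl) consumed by analyte = 0.02385 − 8.703 × 10^-3 = 0.01515 mol
From the 1:2 ratio, n(MgO) = 1/2 × 0.01515 = 7.574 × 10^-3 mol
mass of MgO = 7.574 × 10^-3 × 40.30 = 0.3052 g
% MgO = 0.3052 / 0.5906 × 100 = 51.68 %

51.68 %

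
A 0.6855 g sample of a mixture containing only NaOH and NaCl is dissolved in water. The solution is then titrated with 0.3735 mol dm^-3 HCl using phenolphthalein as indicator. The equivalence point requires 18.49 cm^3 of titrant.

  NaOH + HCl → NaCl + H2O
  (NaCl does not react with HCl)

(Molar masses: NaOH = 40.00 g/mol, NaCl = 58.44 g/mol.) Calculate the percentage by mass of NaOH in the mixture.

n(HCl) = 0.01849 × 0.3735 = 6.906 × 10^-3 mol
Let x = n(NaOH), y = n(NaCl).
Titrant: 1x = 6.906 × 10^-3;  mass: 40.00x + 58.44y = 0.6855
Solving, x = 6.906 × 10^-3 mol, y = 7.003 × 10^-3 mol
mass of NaOH = 6.906 × 10^-3 × 40.00 = 0.2762 g
% NaOH = 0.2762 / 0.6855 × 100 = 40.30 %

40.30 %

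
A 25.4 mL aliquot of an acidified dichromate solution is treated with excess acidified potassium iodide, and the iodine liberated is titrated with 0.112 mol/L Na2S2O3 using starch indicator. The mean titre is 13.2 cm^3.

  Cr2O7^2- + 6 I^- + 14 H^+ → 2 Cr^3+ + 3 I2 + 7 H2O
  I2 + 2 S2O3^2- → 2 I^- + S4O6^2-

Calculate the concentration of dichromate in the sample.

n(S2O3^2-) = 0.0132 × 0.112 = 1.48 × 10^-3 mol
n(I2) = n(S2O3^2-)/2 = 7.39 × 10^-4 mol
From the 1:3 ratio, n(Cr2O7^2-) in the aliquot = 1/3 × 7.39 × 10^-4 = 2.46 × 10^-4 mol
[Cr2O7^2-] = 2.46 × 10^-4 / 0.0254 = 0.00970 mol/L

0.00970 mol/L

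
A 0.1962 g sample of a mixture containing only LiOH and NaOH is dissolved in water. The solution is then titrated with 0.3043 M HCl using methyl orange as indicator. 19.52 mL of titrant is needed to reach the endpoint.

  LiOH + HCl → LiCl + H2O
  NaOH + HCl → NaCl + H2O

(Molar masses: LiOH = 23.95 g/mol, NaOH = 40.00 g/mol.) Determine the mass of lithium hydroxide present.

n(HCl) = 0.01952 × 0.3043 = 5.940 × 10^-3 mol
Let x = n(LiOH), y = n(NaOH).
Titrant: 1x + 1y = 5.940 × 10^-3;  mass: 23.95x + 40.00y = 0.1962
Solving, x = 2.579 × 10^-3 mol, y = 3.361 × 10^-3 mol
mass of LiOH = 2.579 × 10^-3 × 23.95 = 0.06177 g

0.06177 g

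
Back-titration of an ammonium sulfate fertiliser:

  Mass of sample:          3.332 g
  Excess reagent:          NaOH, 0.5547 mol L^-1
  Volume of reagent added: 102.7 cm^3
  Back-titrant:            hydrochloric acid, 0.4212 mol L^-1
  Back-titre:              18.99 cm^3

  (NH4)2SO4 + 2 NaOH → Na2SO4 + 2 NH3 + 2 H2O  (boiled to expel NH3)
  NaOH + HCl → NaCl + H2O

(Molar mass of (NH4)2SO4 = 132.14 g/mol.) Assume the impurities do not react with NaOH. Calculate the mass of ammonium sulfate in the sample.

n(NaOH) added = 0.1027 × 0.5547 = 0.05697 mol
n(HCl) used in back-titration = 0.01899 × 0.4212 = 7.999 × 10^-3 mol
n(NaOH) left over = 7.999 × 10^-3 mol (1:1 ratio)
n(NaOH) consumed by analyte = 0.05697 − 7.999 × 10^-3 = 0.04897 mol
From the 1:2 ratio, n((NH4)2SO4) = 1/2 × 0.04897 = 0.02448 mol
mass of (NH4)2SO4 = 0.02448 × 132.14 = 3.235 g

3.235 g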